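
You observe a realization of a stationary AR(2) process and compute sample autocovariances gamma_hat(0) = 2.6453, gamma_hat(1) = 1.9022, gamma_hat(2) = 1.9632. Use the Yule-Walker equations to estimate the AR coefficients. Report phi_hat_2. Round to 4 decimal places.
\hat\phi_{2} = 0.4660

The Yule-Walker equations for an AR(p) process read, in matrix form,
  Gamma_p phi = r_p,   with   (Gamma_p)_{ij} = gamma(|i - j|),
                       (r_p)_i = gamma(i),   i,j = 1..p.
Substitute the sample gammas (Toeplitz matrix and right-hand side of size 2):
  Gamma_p = [[2.6453, 1.9022], [1.9022, 2.6453]]
  r_p     = [1.9022, 1.9632]
Written out:
  2.6453 phi_1 + 1.9022 phi_2 = 1.9022
  1.9022 phi_1 + 2.6453 phi_2 = 1.9632
Solve by Cramer's rule:
  det = gamma(0)^2 - gamma(1)^2 = (2.6453)^2 - (1.9022)^2 = 6.99761209 - 3.61836484 = 3.37924725
  phi_hat_1 = [gamma(1) gamma(0) - gamma(1) gamma(2)] / det = [(1.9022)(2.6453) - (1.9022)(1.9632)] / 3.37924725 = 1.29749062 / 3.37924725 = 0.384
  phi_hat_2 = [gamma(0) gamma(2) - gamma(1)^2] / det = [(2.6453)(1.9632) - (1.9022)^2] / 3.37924725 = 1.57488812 / 3.37924725 = 0.466
So phi_hat = [0.3840, 0.4660].
Therefore phi_hat_2 = 0.4660.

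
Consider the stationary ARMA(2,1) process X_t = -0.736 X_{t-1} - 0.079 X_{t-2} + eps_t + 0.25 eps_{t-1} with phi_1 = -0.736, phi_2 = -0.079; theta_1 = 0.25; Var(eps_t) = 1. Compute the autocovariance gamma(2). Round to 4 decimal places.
\gamma(2) = 0.4038

Multiply the model equation by X_{t-k} and take expectations. With theta_0 = psi_0 = 1 and psi_j the MA(infinity) weights, this gives
  gamma(k) - sum_i phi_i gamma(k-i) = c_k,
  c_k = sigma^2 * sum_{j=k..q} theta_j psi_{j-k}   (c_k = 0 for k > q),
using gamma(-m) = gamma(m).
psi-weights needed (psi_j = theta_j + sum_i phi_i psi_{j-i}):
  psi_1 = theta_1 + phi_1 = 0.25 + (-0.736) = -0.486
Right-hand sides:
  c_0 = sigma^2 (1 + theta_1 psi_1) = 1 * (1 + (0.25)(-0.486)) = 1 * 0.8785 = 0.8785
  c_1 = sigma^2 theta_1 = 1 * (0.25) = 0.25
  c_2 = 0
Equations for k = 0, 1, 2 (AR order 2, c_2 = 0):
  (E0) gamma(0) = phi_1 gamma(1) + phi_2 gamma(2) + c_0
  (E1) gamma(1) = phi_1 gamma(0) + phi_2 gamma(1) + c_1
  (E2) gamma(2) = phi_1 gamma(1) + phi_2 gamma(0)
From (E1): gamma(1) = A gamma(0) + B with
  A = phi_1 / (1 - phi_2) = -0.736 / 1.079 = -0.682113,   B = c_1 / (1 - phi_2) = 0.25 / 1.079 = 0.231696.
Insert (E2) into (E0): gamma(0) (1 - phi_2^2) = phi_1 (1 + phi_2) gamma(1) + c_0.
  phi_1 (1 + phi_2) = (-0.736)(0.921) = -0.677856,   1 - phi_2^2 = 0.993759.
Replace gamma(1) by A gamma(0) + B and collect gamma(0):
  gamma(0) [0.993759 - (-0.677856)(-0.682113)] = (-0.677856)(0.231696) + 0.8785
  gamma(0) * 0.531385 = 0.721443
  gamma(0) = 0.721443 / 0.531385 = 1.357667.
  gamma(1) = A gamma(0) + B = (-0.682113)(1.357667) + (0.231696) = -0.694387.
  gamma(2) = phi_1 gamma(1) + phi_2 gamma(0) = (-0.736)(-0.694387) + (-0.079)(1.357667) = 0.403813.
Therefore gamma(2) = 0.4038 (to 4 decimal places).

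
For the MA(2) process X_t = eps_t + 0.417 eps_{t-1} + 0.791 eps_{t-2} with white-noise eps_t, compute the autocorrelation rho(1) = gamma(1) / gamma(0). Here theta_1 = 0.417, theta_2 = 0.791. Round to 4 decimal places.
\rho(1) = 0.4150

For an MA(q) process with theta_0 = 1, the autocovariance is
  gamma(k) = sigma^2 * sum_{i=0..q-k} theta_i * theta_{i+k},
and rho(k) = gamma(k) / gamma(0). Sigma^2 cancels.
  numerator   = (1)*(0.417) + (0.417)*(0.791) = 0.746847.
  denominator = (1)^2 + (0.417)^2 + (0.791)^2 = 1.79957.
  rho(1) = 0.746847 / 1.79957 = 0.4150.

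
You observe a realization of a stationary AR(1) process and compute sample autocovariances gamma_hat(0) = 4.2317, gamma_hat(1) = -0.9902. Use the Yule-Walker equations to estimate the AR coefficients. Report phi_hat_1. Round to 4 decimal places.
\hat\phi_{1} = -0.2340

The Yule-Walker equations for an AR(p) process read, in matrix form,
  Gamma_p phi = r_p,   with   (Gamma_p)_{ij} = gamma(|i - j|),
                       (r_p)_i = gamma(i),   i,j = 1..p.
Substitute the sample gammas (Toeplitz matrix and right-hand side of size 1):
  Gamma_p = [[4.2317]]
  r_p     = [-0.9902]
With p = 1 this is the single equation gamma(0) phi_1 = gamma(1):
  phi_hat_1 = gamma(1) / gamma(0) = -0.9902 / 4.2317 = -0.2340.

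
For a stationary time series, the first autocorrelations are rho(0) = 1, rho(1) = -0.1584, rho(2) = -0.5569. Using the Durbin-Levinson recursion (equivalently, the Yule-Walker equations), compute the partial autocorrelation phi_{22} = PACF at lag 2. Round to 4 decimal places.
\phi_{22} = -0.5970

The PACF at lag k is phi_{kk}, the last component of the solution
to the Yule-Walker system G_k phi = r_k where
  (G_k)_{ij} = rho(|i - j|), (r_k)_i = rho(i), i,j = 1..k.
Equivalently, Durbin-Levinson gives phi_{kk} iteratively:
  phi_{11} = rho(1)
  phi_{kk} = [rho(k) - sum_{j=1..k-1} phi_{k-1,j} rho(k-j)]
            / [1 - sum_{j=1..k-1} phi_{k-1,j} rho(j)],
  phi_{k,j} = phi_{k-1,j} - phi_{kk} phi_{k-1,k-j},  j = 1..k-1.
Step k = 1:
  phi_11 = rho(1) = -0.1584.
Step k = 2:
  phi_22 = [rho(2) - phi_11 rho(1)] / [1 - phi_11 rho(1)] = [-0.5569 - (-0.1584)(-0.1584)] / [1 - (-0.1584)(-0.1584)]
         = -0.58199056 / 0.97490944 = -0.597.
Therefore phi_{22} = -0.5970.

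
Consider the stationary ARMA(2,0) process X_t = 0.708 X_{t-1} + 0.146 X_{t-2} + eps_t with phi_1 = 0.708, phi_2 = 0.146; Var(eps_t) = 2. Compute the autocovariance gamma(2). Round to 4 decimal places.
\gamma(2) = 4.7902

Multiply the model equation by X_{t-k} and take expectations. With theta_0 = psi_0 = 1 and psi_j the MA(infinity) weights, this gives
  gamma(k) - sum_i phi_i gamma(k-i) = c_k,
  c_k = sigma^2 * sum_{j=k..q} theta_j psi_{j-k}   (c_k = 0 for k > q),
using gamma(-m) = gamma(m).
Pure AR (q = 0): c_0 = sigma^2 = 2, c_k = 0 for k >= 1.
Equations for k = 0, 1, 2 (AR order 2, c_2 = 0):
  (E0) gamma(0) = phi_1 gamma(1) + phi_2 gamma(2) + c_0
  (E1) gamma(1) = phi_1 gamma(0) + phi_2 gamma(1) + c_1
  (E2) gamma(2) = phi_1 gamma(1) + phi_2 gamma(0)
From (E1): gamma(1) = A gamma(0) + B with
  A = phi_1 / (1 - phi_2) = 0.708 / 0.854 = 0.82904,   B = c_1 / (1 - phi_2) = 0 / 0.854 = 0.
Insert (E2) into (E0): gamma(0) (1 - phi_2^2) = phi_1 (1 + phi_2) gamma(1) + c_0.
  phi_1 (1 + phi_2) = (0.708)(1.146) = 0.811368,   1 - phi_2^2 = 0.978684.
Replace gamma(1) by A gamma(0) + B and collect gamma(0):
  gamma(0) [0.978684 - (0.811368)(0.82904)] = c_0 = 2
  gamma(0) * 0.306028 = 2
  gamma(0) = 2 / 0.306028 = 6.535358.
  gamma(1) = A gamma(0) = (0.82904)(6.535358) = 5.418072.
  gamma(2) = phi_1 gamma(1) + phi_2 gamma(0) = (0.708)(5.418072) + (0.146)(6.535358) = 4.790157.
Therefore gamma(2) = 4.7902 (to 4 decimal places).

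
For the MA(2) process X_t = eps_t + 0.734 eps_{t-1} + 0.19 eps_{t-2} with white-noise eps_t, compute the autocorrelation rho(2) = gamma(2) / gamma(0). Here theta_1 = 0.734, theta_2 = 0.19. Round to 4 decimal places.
\rho(2) = 0.1206

For an MA(q) process with theta_0 = 1, the autocovariance is
  gamma(k) = sigma^2 * sum_{i=0..q-k} theta_i * theta_{i+k},
and rho(k) = gamma(k) / gamma(0). Sigma^2 cancels.
  numerator   = (1)*(0.19) = 0.19.
  denominator = (1)^2 + (0.734)^2 + (0.19)^2 = 1.574856.
  rho(2) = 0.19 / 1.574856 = 0.1206.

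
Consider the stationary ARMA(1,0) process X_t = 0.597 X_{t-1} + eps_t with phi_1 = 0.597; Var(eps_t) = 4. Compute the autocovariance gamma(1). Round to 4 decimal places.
\gamma(1) = 3.7104

Multiply the model equation by X_{t-k} and take expectations. With theta_0 = psi_0 = 1 and psi_j the MA(infinity) weights, this gives
  gamma(k) - sum_i phi_i gamma(k-i) = c_k,
  c_k = sigma^2 * sum_{j=k..q} theta_j psi_{j-k}   (c_k = 0 for k > q),
using gamma(-m) = gamma(m).
Pure AR (q = 0): c_0 = sigma^2 = 4, c_k = 0 for k >= 1.
Equations for k = 0 and k = 1 (AR order 1):
  gamma(0) = phi_1 gamma(1) + c_0
  gamma(1) = phi_1 gamma(0) + c_1
Substituting the second into the first: gamma(0) (1 - phi_1^2) = c_0 + phi_1 c_1, so
  gamma(0) = c_0 / (1 - phi_1^2) = 4 / (1 - (0.597)^2) = 4 / 0.643591 = 6.215127.
  gamma(1) = phi_1 gamma(0) = (0.597)(6.215127) = 3.710431.
Therefore gamma(1) = 3.7104 (to 4 decimal places).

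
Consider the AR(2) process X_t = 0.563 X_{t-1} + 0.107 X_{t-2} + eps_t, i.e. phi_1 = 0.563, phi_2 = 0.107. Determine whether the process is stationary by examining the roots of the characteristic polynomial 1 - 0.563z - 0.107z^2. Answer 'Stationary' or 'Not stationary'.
\text{Stationary}

The AR(p) characteristic polynomial is P(z) = 1 - 0.563z - 0.107z^2.
Stationarity requires all roots to lie outside the unit circle, i.e. |z| > 1 for every root.
Set 1 + (-0.563) z + (-0.107) z^2 = 0, i.e. a z^2 + b z + c = 0 with a = -0.107, b = -0.563, c = 1.
Discriminant D = b^2 - 4ac = (-0.563)^2 - 4*(-0.107)*1 = 0.316969 - (-0.428) = 0.744969.
D >= 0, so the roots are real: z = (-b +/- sqrt(D)) / (2a) = (0.563 +/- 0.863116) / (-0.214).
  z_1 = (0.563 + 0.863116) / (-0.214) = -6.6641,   |z_1| = 6.6641.
  z_2 = (0.563 - 0.863116) / (-0.214) = 1.4024,   |z_2| = 1.4024.
Moduli of all roots: 6.6641, 1.4024.
All moduli strictly greater than 1? Yes.
Verdict: Stationary.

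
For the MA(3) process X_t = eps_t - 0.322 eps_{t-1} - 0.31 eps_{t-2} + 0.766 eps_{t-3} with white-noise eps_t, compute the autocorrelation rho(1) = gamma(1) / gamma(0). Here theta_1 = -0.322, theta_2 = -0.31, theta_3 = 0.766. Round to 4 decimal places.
\rho(1) = -0.2573

For an MA(q) process with theta_0 = 1, the autocovariance is
  gamma(k) = sigma^2 * sum_{i=0..q-k} theta_i * theta_{i+k},
and rho(k) = gamma(k) / gamma(0). Sigma^2 cancels.
  numerator   = (1)*(-0.322) + (-0.322)*(-0.31) + (-0.31)*(0.766) = -0.45964.
  denominator = (1)^2 + (-0.322)^2 + (-0.31)^2 + (0.766)^2 = 1.78654.
  rho(1) = -0.45964 / 1.78654 = -0.2573.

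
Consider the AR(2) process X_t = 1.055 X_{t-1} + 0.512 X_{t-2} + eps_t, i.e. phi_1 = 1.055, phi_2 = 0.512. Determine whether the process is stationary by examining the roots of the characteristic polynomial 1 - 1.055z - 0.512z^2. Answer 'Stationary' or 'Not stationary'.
\text{Not stationary}

The AR(p) characteristic polynomial is P(z) = 1 - 1.055z - 0.512z^2.
Stationarity requires all roots to lie outside the unit circle, i.e. |z| > 1 for every root.
Set 1 + (-1.055) z + (-0.512) z^2 = 0, i.e. a z^2 + b z + c = 0 with a = -0.512, b = -1.055, c = 1.
Discriminant D = b^2 - 4ac = (-1.055)^2 - 4*(-0.512)*1 = 1.113025 - (-2.048) = 3.161025.
D >= 0, so the roots are real: z = (-b +/- sqrt(D)) / (2a) = (1.055 +/- 1.777927) / (-1.024).
  z_1 = (1.055 + 1.777927) / (-1.024) = -2.7665,   |z_1| = 2.7665.
  z_2 = (1.055 - 1.777927) / (-1.024) = 0.706,   |z_2| = 0.706.
Moduli of all roots: 2.7665, 0.7060.
All moduli strictly greater than 1? No.
Verdict: Not stationary.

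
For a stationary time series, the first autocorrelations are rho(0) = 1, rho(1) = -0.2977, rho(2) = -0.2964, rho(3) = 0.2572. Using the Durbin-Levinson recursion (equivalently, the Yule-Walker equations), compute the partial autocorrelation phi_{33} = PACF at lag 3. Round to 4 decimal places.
\phi_{33} = 0.0079

The PACF at lag k is phi_{kk}, the last component of the solution
to the Yule-Walker system G_k phi = r_k where
  (G_k)_{ij} = rho(|i - j|), (r_k)_i = rho(i), i,j = 1..k.
Equivalently, Durbin-Levinson gives phi_{kk} iteratively:
  phi_{11} = rho(1)
  phi_{kk} = [rho(k) - sum_{j=1..k-1} phi_{k-1,j} rho(k-j)]
            / [1 - sum_{j=1..k-1} phi_{k-1,j} rho(j)],
  phi_{k,j} = phi_{k-1,j} - phi_{kk} phi_{k-1,k-j},  j = 1..k-1.
Step k = 1:
  phi_11 = rho(1) = -0.2977.
Step k = 2:
  phi_22 = [rho(2) - phi_11 rho(1)] / [1 - phi_11 rho(1)] = [-0.2964 - (-0.2977)(-0.2977)] / [1 - (-0.2977)(-0.2977)]
         = -0.38502529 / 0.91137471 = -0.422467.
  Update: phi_21 = phi_11 - phi_22 phi_11 = -0.2977 - (-0.422467)(-0.2977) = -0.423468.
Step k = 3:
  phi_33 = [rho(3) - phi_21 rho(2) - phi_22 rho(1)] / [1 - phi_21 rho(1) - phi_22 rho(2)]
    numerator   = 0.2572 - (-0.423468)(-0.2964) - (-0.422467)(-0.2977) = 0.00591572
    denominator = 1 - (-0.423468)(-0.2977) - (-0.422467)(-0.2964) = 0.74871442
  phi_33 = 0.00591572 / 0.74871442 = 0.0079.
Therefore phi_{33} = 0.0079.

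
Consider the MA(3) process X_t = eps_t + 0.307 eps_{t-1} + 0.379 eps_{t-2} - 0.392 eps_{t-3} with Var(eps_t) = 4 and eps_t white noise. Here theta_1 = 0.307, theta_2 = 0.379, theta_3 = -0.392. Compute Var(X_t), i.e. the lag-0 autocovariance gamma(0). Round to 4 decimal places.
\gamma(0) = 5.5662

For an MA(q) process X_t = eps_t + sum_i theta_i eps_{t-i} with
Var(eps_t) = sigma^2, the variance is
  gamma(0) = sigma^2 * (1 + sum_i theta_i^2).
  sum_i theta_i^2 = (0.307)^2 + (0.379)^2 + (-0.392)^2 = 0.094249 + 0.143641 + 0.153664 = 0.391554.
  gamma(0) = 4 * (1 + 0.391554) = 4 * 1.391554 = 5.566216, which rounds to 5.5662.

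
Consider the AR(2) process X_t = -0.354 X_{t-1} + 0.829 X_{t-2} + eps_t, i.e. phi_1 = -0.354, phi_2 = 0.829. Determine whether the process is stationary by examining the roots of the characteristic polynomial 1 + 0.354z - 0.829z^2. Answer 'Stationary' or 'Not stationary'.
\text{Not stationary}

The AR(p) characteristic polynomial is P(z) = 1 + 0.354z - 0.829z^2.
Stationarity requires all roots to lie outside the unit circle, i.e. |z| > 1 for every root.
Set 1 + (0.354) z + (-0.829) z^2 = 0, i.e. a z^2 + b z + c = 0 with a = -0.829, b = 0.354, c = 1.
Discriminant D = b^2 - 4ac = (0.354)^2 - 4*(-0.829)*1 = 0.125316 - (-3.316) = 3.441316.
D >= 0, so the roots are real: z = (-b +/- sqrt(D)) / (2a) = (-0.354 +/- 1.855078) / (-1.658).
  z_1 = (-0.354 + 1.855078) / (-1.658) = -0.9054,   |z_1| = 0.9054.
  z_2 = (-0.354 - 1.855078) / (-1.658) = 1.3324,   |z_2| = 1.3324.
Moduli of all roots: 0.9054, 1.3324.
All moduli strictly greater than 1? No.
Verdict: Not stationary.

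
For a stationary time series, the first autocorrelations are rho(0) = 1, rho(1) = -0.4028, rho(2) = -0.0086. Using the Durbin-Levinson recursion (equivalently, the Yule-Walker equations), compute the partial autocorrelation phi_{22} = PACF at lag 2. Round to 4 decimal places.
\phi_{22} = -0.2039

The PACF at lag k is phi_{kk}, the last component of the solution
to the Yule-Walker system G_k phi = r_k where
  (G_k)_{ij} = rho(|i - j|), (r_k)_i = rho(i), i,j = 1..k.
Equivalently, Durbin-Levinson gives phi_{kk} iteratively:
  phi_{11} = rho(1)
  phi_{kk} = [rho(k) - sum_{j=1..k-1} phi_{k-1,j} rho(k-j)]
            / [1 - sum_{j=1..k-1} phi_{k-1,j} rho(j)],
  phi_{k,j} = phi_{k-1,j} - phi_{kk} phi_{k-1,k-j},  j = 1..k-1.
Step k = 1:
  phi_11 = rho(1) = -0.4028.
Step k = 2:
  phi_22 = [rho(2) - phi_11 rho(1)] / [1 - phi_11 rho(1)] = [-0.0086 - (-0.4028)(-0.4028)] / [1 - (-0.4028)(-0.4028)]
         = -0.17084784 / 0.83775216 = -0.2039.
Therefore phi_{22} = -0.2039.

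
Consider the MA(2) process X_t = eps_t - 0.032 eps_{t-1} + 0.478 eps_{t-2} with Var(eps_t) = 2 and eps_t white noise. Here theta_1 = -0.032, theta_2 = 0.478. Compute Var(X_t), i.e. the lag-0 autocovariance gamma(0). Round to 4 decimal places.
\gamma(0) = 2.4590

For an MA(q) process X_t = eps_t + sum_i theta_i eps_{t-i} with
Var(eps_t) = sigma^2, the variance is
  gamma(0) = sigma^2 * (1 + sum_i theta_i^2).
  sum_i theta_i^2 = (-0.032)^2 + (0.478)^2 = 0.001024 + 0.228484 = 0.229508.
  gamma(0) = 2 * (1 + 0.229508) = 2 * 1.229508 = 2.459016, which rounds to 2.4590.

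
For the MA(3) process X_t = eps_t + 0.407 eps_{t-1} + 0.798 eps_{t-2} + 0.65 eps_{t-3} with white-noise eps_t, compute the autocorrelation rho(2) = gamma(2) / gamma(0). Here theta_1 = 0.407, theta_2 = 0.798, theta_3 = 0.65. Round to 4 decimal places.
\rho(2) = 0.4776

For an MA(q) process with theta_0 = 1, the autocovariance is
  gamma(k) = sigma^2 * sum_{i=0..q-k} theta_i * theta_{i+k},
and rho(k) = gamma(k) / gamma(0). Sigma^2 cancels.
  numerator   = (1)*(0.798) + (0.407)*(0.65) = 1.06255.
  denominator = (1)^2 + (0.407)^2 + (0.798)^2 + (0.65)^2 = 2.224953.
  rho(2) = 1.06255 / 2.224953 = 0.4776.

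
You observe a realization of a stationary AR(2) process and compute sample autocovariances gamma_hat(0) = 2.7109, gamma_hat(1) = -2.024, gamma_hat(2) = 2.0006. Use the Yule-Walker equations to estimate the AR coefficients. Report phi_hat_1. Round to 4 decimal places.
\hat\phi_{1} = -0.4420

The Yule-Walker equations for an AR(p) process read, in matrix form,
  Gamma_p phi = r_p,   with   (Gamma_p)_{ij} = gamma(|i - j|),
                       (r_p)_i = gamma(i),   i,j = 1..p.
Substitute the sample gammas (Toeplitz matrix and right-hand side of size 2):
  Gamma_p = [[2.7109, -2.024], [-2.024, 2.7109]]
  r_p     = [-2.024, 2.0006]
Written out:
  2.7109 phi_1 - 2.024 phi_2 = -2.024
  -2.024 phi_1 + 2.7109 phi_2 = 2.0006
Solve by Cramer's rule:
  det = gamma(0)^2 - gamma(1)^2 = (2.7109)^2 - (-2.024)^2 = 7.34897881 - 4.096576 = 3.25240281
  phi_hat_1 = [gamma(1) gamma(0) - gamma(1) gamma(2)] / det = [(-2.024)(2.7109) - (-2.024)(2.0006)] / 3.25240281 = -1.4376472 / 3.25240281 = -0.442
  phi_hat_2 = [gamma(0) gamma(2) - gamma(1)^2] / det = [(2.7109)(2.0006) - (-2.024)^2] / 3.25240281 = 1.32685054 / 3.25240281 = 0.408
So phi_hat = [-0.4420, 0.4080].
Therefore phi_hat_1 = -0.4420.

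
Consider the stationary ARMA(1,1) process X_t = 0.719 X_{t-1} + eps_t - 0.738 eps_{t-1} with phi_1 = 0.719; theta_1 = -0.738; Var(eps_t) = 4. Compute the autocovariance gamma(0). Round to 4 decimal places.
\gamma(0) = 4.0030

Multiply the model equation by X_{t-k} and take expectations. With theta_0 = psi_0 = 1 and psi_j the MA(infinity) weights, this gives
  gamma(k) - sum_i phi_i gamma(k-i) = c_k,
  c_k = sigma^2 * sum_{j=k..q} theta_j psi_{j-k}   (c_k = 0 for k > q),
using gamma(-m) = gamma(m).
psi-weights needed (psi_j = theta_j + sum_i phi_i psi_{j-i}):
  psi_1 = theta_1 + phi_1 = -0.738 + (0.719) = -0.019
Right-hand sides:
  c_0 = sigma^2 (1 + theta_1 psi_1) = 4 * (1 + (-0.738)(-0.019)) = 4 * 1.014022 = 4.056088
  c_1 = sigma^2 theta_1 = 4 * (-0.738) = -2.952
  c_2 = 0
Equations for k = 0 and k = 1 (AR order 1):
  gamma(0) = phi_1 gamma(1) + c_0
  gamma(1) = phi_1 gamma(0) + c_1
Substituting the second into the first: gamma(0) (1 - phi_1^2) = c_0 + phi_1 c_1, so
  gamma(0) = (c_0 + phi_1 c_1) / (1 - phi_1^2) = (4.056088 + (0.719)(-2.952)) / (1 - (0.719)^2) = 1.9336 / 0.483039 = 4.002989.
Therefore gamma(0) = 4.0030 (to 4 decimal places).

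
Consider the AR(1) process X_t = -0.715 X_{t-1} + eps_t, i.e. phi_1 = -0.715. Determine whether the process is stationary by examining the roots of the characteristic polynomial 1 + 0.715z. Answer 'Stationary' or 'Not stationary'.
\text{Stationary}

The AR(p) characteristic polynomial is P(z) = 1 + 0.715z.
Stationarity requires all roots to lie outside the unit circle, i.e. |z| > 1 for every root.
This is linear in z: 1 + (0.715) z = 0  =>  z = -1/(0.715) = -1.398601,  |z| = 1.398601.
Moduli of all roots: 1.3986.
All moduli strictly greater than 1? Yes.
Verdict: Stationary.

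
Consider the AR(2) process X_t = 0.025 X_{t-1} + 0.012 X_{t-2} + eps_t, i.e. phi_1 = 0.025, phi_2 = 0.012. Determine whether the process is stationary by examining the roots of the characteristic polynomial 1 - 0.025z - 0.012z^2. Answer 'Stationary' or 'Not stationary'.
\text{Stationary}

The AR(p) characteristic polynomial is P(z) = 1 - 0.025z - 0.012z^2.
Stationarity requires all roots to lie outside the unit circle, i.e. |z| > 1 for every root.
Set 1 + (-0.025) z + (-0.012) z^2 = 0, i.e. a z^2 + b z + c = 0 with a = -0.012, b = -0.025, c = 1.
Discriminant D = b^2 - 4ac = (-0.025)^2 - 4*(-0.012)*1 = 0.000625 - (-0.048) = 0.048625.
D >= 0, so the roots are real: z = (-b +/- sqrt(D)) / (2a) = (0.025 +/- 0.220511) / (-0.024).
  z_1 = (0.025 + 0.220511) / (-0.024) = -10.2296,   |z_1| = 10.2296.
  z_2 = (0.025 - 0.220511) / (-0.024) = 8.1463,   |z_2| = 8.1463.
Moduli of all roots: 10.2296, 8.1463.
All moduli strictly greater than 1? Yes.
Verdict: Stationary.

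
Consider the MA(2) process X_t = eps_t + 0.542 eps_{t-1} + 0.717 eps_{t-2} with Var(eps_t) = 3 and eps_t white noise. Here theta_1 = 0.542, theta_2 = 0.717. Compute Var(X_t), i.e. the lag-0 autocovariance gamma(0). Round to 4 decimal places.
\gamma(0) = 5.4236

For an MA(q) process X_t = eps_t + sum_i theta_i eps_{t-i} with
Var(eps_t) = sigma^2, the variance is
  gamma(0) = sigma^2 * (1 + sum_i theta_i^2).
  sum_i theta_i^2 = (0.542)^2 + (0.717)^2 = 0.293764 + 0.514089 = 0.807853.
  gamma(0) = 3 * (1 + 0.807853) = 3 * 1.807853 = 5.423559, which rounds to 5.4236.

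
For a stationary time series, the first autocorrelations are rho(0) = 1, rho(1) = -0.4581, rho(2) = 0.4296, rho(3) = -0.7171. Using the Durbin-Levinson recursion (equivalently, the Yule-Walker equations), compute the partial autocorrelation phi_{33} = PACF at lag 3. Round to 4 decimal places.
\phi_{33} = -0.6140

The PACF at lag k is phi_{kk}, the last component of the solution
to the Yule-Walker system G_k phi = r_k where
  (G_k)_{ij} = rho(|i - j|), (r_k)_i = rho(i), i,j = 1..k.
Equivalently, Durbin-Levinson gives phi_{kk} iteratively:
  phi_{11} = rho(1)
  phi_{kk} = [rho(k) - sum_{j=1..k-1} phi_{k-1,j} rho(k-j)]
            / [1 - sum_{j=1..k-1} phi_{k-1,j} rho(j)],
  phi_{k,j} = phi_{k-1,j} - phi_{kk} phi_{k-1,k-j},  j = 1..k-1.
Step k = 1:
  phi_11 = rho(1) = -0.4581.
Step k = 2:
  phi_22 = [rho(2) - phi_11 rho(1)] / [1 - phi_11 rho(1)] = [0.4296 - (-0.4581)(-0.4581)] / [1 - (-0.4581)(-0.4581)]
         = 0.21974439 / 0.79014439 = 0.278107.
  Update: phi_21 = phi_11 - phi_22 phi_11 = -0.4581 - (0.278107)(-0.4581) = -0.330699.
Step k = 3:
  phi_33 = [rho(3) - phi_21 rho(2) - phi_22 rho(1)] / [1 - phi_21 rho(1) - phi_22 rho(2)]
    numerator   = -0.7171 - (-0.330699)(0.4296) - (0.278107)(-0.4581) = -0.44763091
    denominator = 1 - (-0.330699)(-0.4581) - (0.278107)(0.4296) = 0.72903202
  phi_33 = -0.44763091 / 0.72903202 = -0.614.
Therefore phi_{33} = -0.6140.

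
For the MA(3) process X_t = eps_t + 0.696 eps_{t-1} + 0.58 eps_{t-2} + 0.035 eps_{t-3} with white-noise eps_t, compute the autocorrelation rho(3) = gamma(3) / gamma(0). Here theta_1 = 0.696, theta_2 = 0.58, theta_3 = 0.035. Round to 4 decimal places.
\rho(3) = 0.0192

For an MA(q) process with theta_0 = 1, the autocovariance is
  gamma(k) = sigma^2 * sum_{i=0..q-k} theta_i * theta_{i+k},
and rho(k) = gamma(k) / gamma(0). Sigma^2 cancels.
  numerator   = (1)*(0.035) = 0.035.
  denominator = (1)^2 + (0.696)^2 + (0.58)^2 + (0.035)^2 = 1.822041.
  rho(3) = 0.035 / 1.822041 = 0.0192.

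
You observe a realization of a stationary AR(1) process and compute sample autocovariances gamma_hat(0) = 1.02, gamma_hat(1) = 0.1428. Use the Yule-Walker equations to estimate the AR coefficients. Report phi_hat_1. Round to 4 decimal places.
\hat\phi_{1} = 0.1400

The Yule-Walker equations for an AR(p) process read, in matrix form,
  Gamma_p phi = r_p,   with   (Gamma_p)_{ij} = gamma(|i - j|),
                       (r_p)_i = gamma(i),   i,j = 1..p.
Substitute the sample gammas (Toeplitz matrix and right-hand side of size 1):
  Gamma_p = [[1.02]]
  r_p     = [0.1428]
With p = 1 this is the single equation gamma(0) phi_1 = gamma(1):
  phi_hat_1 = gamma(1) / gamma(0) = 0.1428 / 1.02 = 0.1400.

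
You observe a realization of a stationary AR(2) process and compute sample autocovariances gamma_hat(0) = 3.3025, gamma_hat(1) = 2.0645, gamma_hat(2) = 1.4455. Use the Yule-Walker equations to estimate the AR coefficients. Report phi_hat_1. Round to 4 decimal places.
\hat\phi_{1} = 0.5770

The Yule-Walker equations for an AR(p) process read, in matrix form,
  Gamma_p phi = r_p,   with   (Gamma_p)_{ij} = gamma(|i - j|),
                       (r_p)_i = gamma(i),   i,j = 1..p.
Substitute the sample gammas (Toeplitz matrix and right-hand side of size 2):
  Gamma_p = [[3.3025, 2.0645], [2.0645, 3.3025]]
  r_p     = [2.0645, 1.4455]
Written out:
  3.3025 phi_1 + 2.0645 phi_2 = 2.0645
  2.0645 phi_1 + 3.3025 phi_2 = 1.4455
Solve by Cramer's rule:
  det = gamma(0)^2 - gamma(1)^2 = (3.3025)^2 - (2.0645)^2 = 10.90650625 - 4.26216025 = 6.644346
  phi_hat_1 = [gamma(1) gamma(0) - gamma(1) gamma(2)] / det = [(2.0645)(3.3025) - (2.0645)(1.4455)] / 6.644346 = 3.8337765 / 6.644346 = 0.577
  phi_hat_2 = [gamma(0) gamma(2) - gamma(1)^2] / det = [(3.3025)(1.4455) - (2.0645)^2] / 6.644346 = 0.5116035 / 6.644346 = 0.077
So phi_hat = [0.5770, 0.0770].
Therefore phi_hat_1 = 0.5770.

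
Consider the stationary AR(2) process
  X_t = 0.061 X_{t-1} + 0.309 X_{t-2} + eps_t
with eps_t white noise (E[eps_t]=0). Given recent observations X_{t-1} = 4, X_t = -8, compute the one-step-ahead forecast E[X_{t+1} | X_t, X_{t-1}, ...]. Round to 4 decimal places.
E[X_{t+1} \mid \mathcal F_t] = 0.7480

For an AR(p) model X_t = c + sum_i phi_i X_{t-i} + eps_t, the
one-step-ahead conditional mean is
  E[X_{t+1} | X_t, ...] = c + sum_i phi_i X_{t+1-i}.
Substitute known values:
  E[X_{t+1} | ...] = (0.061) * (-8) + (0.309) * (4)
                   = 0.7480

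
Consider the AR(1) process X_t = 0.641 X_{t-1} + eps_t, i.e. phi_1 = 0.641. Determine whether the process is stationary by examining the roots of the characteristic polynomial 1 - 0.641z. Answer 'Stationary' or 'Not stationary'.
\text{Stationary}

The AR(p) characteristic polynomial is P(z) = 1 - 0.641z.
Stationarity requires all roots to lie outside the unit circle, i.e. |z| > 1 for every root.
This is linear in z: 1 + (-0.641) z = 0  =>  z = -1/(-0.641) = 1.560062,  |z| = 1.560062.
Moduli of all roots: 1.5601.
All moduli strictly greater than 1? Yes.
Verdict: Stationary.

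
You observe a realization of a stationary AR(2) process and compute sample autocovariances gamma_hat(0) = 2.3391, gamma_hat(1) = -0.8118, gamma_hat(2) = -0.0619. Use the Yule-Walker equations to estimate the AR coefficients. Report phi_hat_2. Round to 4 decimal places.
\hat\phi_{2} = -0.1670

The Yule-Walker equations for an AR(p) process read, in matrix form,
  Gamma_p phi = r_p,   with   (Gamma_p)_{ij} = gamma(|i - j|),
                       (r_p)_i = gamma(i),   i,j = 1..p.
Substitute the sample gammas (Toeplitz matrix and right-hand side of size 2):
  Gamma_p = [[2.3391, -0.8118], [-0.8118, 2.3391]]
  r_p     = [-0.8118, -0.0619]
Written out:
  2.3391 phi_1 - 0.8118 phi_2 = -0.8118
  -0.8118 phi_1 + 2.3391 phi_2 = -0.0619
Solve by Cramer's rule:
  det = gamma(0)^2 - gamma(1)^2 = (2.3391)^2 - (-0.8118)^2 = 5.47138881 - 0.65901924 = 4.81236957
  phi_hat_1 = [gamma(1) gamma(0) - gamma(1) gamma(2)] / det = [(-0.8118)(2.3391) - (-0.8118)(-0.0619)] / 4.81236957 = -1.9491318 / 4.81236957 = -0.405
  phi_hat_2 = [gamma(0) gamma(2) - gamma(1)^2] / det = [(2.3391)(-0.0619) - (-0.8118)^2] / 4.81236957 = -0.80380953 / 4.81236957 = -0.167
So phi_hat = [-0.4050, -0.1670].
Therefore phi_hat_2 = -0.1670.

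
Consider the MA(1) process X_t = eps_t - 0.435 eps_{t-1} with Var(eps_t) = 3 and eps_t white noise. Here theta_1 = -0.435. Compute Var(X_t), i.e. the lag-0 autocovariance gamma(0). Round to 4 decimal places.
\gamma(0) = 3.5677

For an MA(q) process X_t = eps_t + sum_i theta_i eps_{t-i} with
Var(eps_t) = sigma^2, the variance is
  gamma(0) = sigma^2 * (1 + sum_i theta_i^2).
  sum_i theta_i^2 = (-0.435)^2 = 0.189225.
  gamma(0) = 3 * (1 + 0.189225) = 3 * 1.189225 = 3.567675, which rounds to 3.5677.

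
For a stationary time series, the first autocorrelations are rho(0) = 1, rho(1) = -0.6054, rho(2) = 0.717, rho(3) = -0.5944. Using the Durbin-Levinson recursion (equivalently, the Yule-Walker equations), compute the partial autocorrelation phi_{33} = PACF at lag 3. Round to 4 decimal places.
\phi_{33} = -0.1491

The PACF at lag k is phi_{kk}, the last component of the solution
to the Yule-Walker system G_k phi = r_k where
  (G_k)_{ij} = rho(|i - j|), (r_k)_i = rho(i), i,j = 1..k.
Equivalently, Durbin-Levinson gives phi_{kk} iteratively:
  phi_{11} = rho(1)
  phi_{kk} = [rho(k) - sum_{j=1..k-1} phi_{k-1,j} rho(k-j)]
            / [1 - sum_{j=1..k-1} phi_{k-1,j} rho(j)],
  phi_{k,j} = phi_{k-1,j} - phi_{kk} phi_{k-1,k-j},  j = 1..k-1.
Step k = 1:
  phi_11 = rho(1) = -0.6054.
Step k = 2:
  phi_22 = [rho(2) - phi_11 rho(1)] / [1 - phi_11 rho(1)] = [0.717 - (-0.6054)(-0.6054)] / [1 - (-0.6054)(-0.6054)]
         = 0.35049084 / 0.63349084 = 0.553269.
  Update: phi_21 = phi_11 - phi_22 phi_11 = -0.6054 - (0.553269)(-0.6054) = -0.270451.
Step k = 3:
  phi_33 = [rho(3) - phi_21 rho(2) - phi_22 rho(1)] / [1 - phi_21 rho(1) - phi_22 rho(2)]
    numerator   = -0.5944 - (-0.270451)(0.717) - (0.553269)(-0.6054) = -0.06553762
    denominator = 1 - (-0.270451)(-0.6054) - (0.553269)(0.717) = 0.43957513
  phi_33 = -0.06553762 / 0.43957513 = -0.1491.
Therefore phi_{33} = -0.1491.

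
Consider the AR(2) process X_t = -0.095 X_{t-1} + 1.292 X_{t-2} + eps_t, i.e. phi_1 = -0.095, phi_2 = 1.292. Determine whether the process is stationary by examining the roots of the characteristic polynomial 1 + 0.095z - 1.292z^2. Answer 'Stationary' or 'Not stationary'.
\text{Not stationary}

The AR(p) characteristic polynomial is P(z) = 1 + 0.095z - 1.292z^2.
Stationarity requires all roots to lie outside the unit circle, i.e. |z| > 1 for every root.
Set 1 + (0.095) z + (-1.292) z^2 = 0, i.e. a z^2 + b z + c = 0 with a = -1.292, b = 0.095, c = 1.
Discriminant D = b^2 - 4ac = (0.095)^2 - 4*(-1.292)*1 = 0.009025 - (-5.168) = 5.177025.
D >= 0, so the roots are real: z = (-b +/- sqrt(D)) / (2a) = (-0.095 +/- 2.275308) / (-2.584).
  z_1 = (-0.095 + 2.275308) / (-2.584) = -0.8438,   |z_1| = 0.8438.
  z_2 = (-0.095 - 2.275308) / (-2.584) = 0.9173,   |z_2| = 0.9173.
Moduli of all roots: 0.8438, 0.9173.
All moduli strictly greater than 1? No.
Verdict: Not stationary.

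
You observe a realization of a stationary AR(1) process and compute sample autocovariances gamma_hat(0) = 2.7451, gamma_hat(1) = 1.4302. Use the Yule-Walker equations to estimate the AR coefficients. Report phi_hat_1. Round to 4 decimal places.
\hat\phi_{1} = 0.5210

The Yule-Walker equations for an AR(p) process read, in matrix form,
  Gamma_p phi = r_p,   with   (Gamma_p)_{ij} = gamma(|i - j|),
                       (r_p)_i = gamma(i),   i,j = 1..p.
Substitute the sample gammas (Toeplitz matrix and right-hand side of size 1):
  Gamma_p = [[2.7451]]
  r_p     = [1.4302]
With p = 1 this is the single equation gamma(0) phi_1 = gamma(1):
  phi_hat_1 = gamma(1) / gamma(0) = 1.4302 / 2.7451 = 0.5210.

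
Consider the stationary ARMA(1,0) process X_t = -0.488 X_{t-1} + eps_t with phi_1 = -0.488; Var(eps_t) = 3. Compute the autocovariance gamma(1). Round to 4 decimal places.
\gamma(1) = -1.9216

Multiply the model equation by X_{t-k} and take expectations. With theta_0 = psi_0 = 1 and psi_j the MA(infinity) weights, this gives
  gamma(k) - sum_i phi_i gamma(k-i) = c_k,
  c_k = sigma^2 * sum_{j=k..q} theta_j psi_{j-k}   (c_k = 0 for k > q),
using gamma(-m) = gamma(m).
Pure AR (q = 0): c_0 = sigma^2 = 3, c_k = 0 for k >= 1.
Equations for k = 0 and k = 1 (AR order 1):
  gamma(0) = phi_1 gamma(1) + c_0
  gamma(1) = phi_1 gamma(0) + c_1
Substituting the second into the first: gamma(0) (1 - phi_1^2) = c_0 + phi_1 c_1, so
  gamma(0) = c_0 / (1 - phi_1^2) = 3 / (1 - (-0.488)^2) = 3 / 0.761856 = 3.937752.
  gamma(1) = phi_1 gamma(0) = (-0.488)(3.937752) = -1.921623.
Therefore gamma(1) = -1.9216 (to 4 decimal places).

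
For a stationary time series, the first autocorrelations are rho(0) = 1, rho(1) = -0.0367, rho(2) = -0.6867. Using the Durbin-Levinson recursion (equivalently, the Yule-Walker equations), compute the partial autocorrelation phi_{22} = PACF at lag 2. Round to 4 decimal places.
\phi_{22} = -0.6890

The PACF at lag k is phi_{kk}, the last component of the solution
to the Yule-Walker system G_k phi = r_k where
  (G_k)_{ij} = rho(|i - j|), (r_k)_i = rho(i), i,j = 1..k.
Equivalently, Durbin-Levinson gives phi_{kk} iteratively:
  phi_{11} = rho(1)
  phi_{kk} = [rho(k) - sum_{j=1..k-1} phi_{k-1,j} rho(k-j)]
            / [1 - sum_{j=1..k-1} phi_{k-1,j} rho(j)],
  phi_{k,j} = phi_{k-1,j} - phi_{kk} phi_{k-1,k-j},  j = 1..k-1.
Step k = 1:
  phi_11 = rho(1) = -0.0367.
Step k = 2:
  phi_22 = [rho(2) - phi_11 rho(1)] / [1 - phi_11 rho(1)] = [-0.6867 - (-0.0367)(-0.0367)] / [1 - (-0.0367)(-0.0367)]
         = -0.68804689 / 0.99865311 = -0.689.
Therefore phi_{22} = -0.6890.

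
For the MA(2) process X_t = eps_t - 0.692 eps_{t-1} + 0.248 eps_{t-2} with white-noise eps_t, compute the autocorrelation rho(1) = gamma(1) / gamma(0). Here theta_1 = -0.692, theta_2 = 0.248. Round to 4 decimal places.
\rho(1) = -0.5607

For an MA(q) process with theta_0 = 1, the autocovariance is
  gamma(k) = sigma^2 * sum_{i=0..q-k} theta_i * theta_{i+k},
and rho(k) = gamma(k) / gamma(0). Sigma^2 cancels.
  numerator   = (1)*(-0.692) + (-0.692)*(0.248) = -0.863616.
  denominator = (1)^2 + (-0.692)^2 + (0.248)^2 = 1.540368.
  rho(1) = -0.863616 / 1.540368 = -0.5607.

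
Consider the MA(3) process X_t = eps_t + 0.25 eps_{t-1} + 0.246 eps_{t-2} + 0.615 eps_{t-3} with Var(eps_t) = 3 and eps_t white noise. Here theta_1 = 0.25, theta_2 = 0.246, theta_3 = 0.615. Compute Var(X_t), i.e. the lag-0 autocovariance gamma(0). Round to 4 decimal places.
\gamma(0) = 4.5037

For an MA(q) process X_t = eps_t + sum_i theta_i eps_{t-i} with
Var(eps_t) = sigma^2, the variance is
  gamma(0) = sigma^2 * (1 + sum_i theta_i^2).
  sum_i theta_i^2 = (0.25)^2 + (0.246)^2 + (0.615)^2 = 0.0625 + 0.060516 + 0.378225 = 0.501241.
  gamma(0) = 3 * (1 + 0.501241) = 3 * 1.501241 = 4.503723, which rounds to 4.5037.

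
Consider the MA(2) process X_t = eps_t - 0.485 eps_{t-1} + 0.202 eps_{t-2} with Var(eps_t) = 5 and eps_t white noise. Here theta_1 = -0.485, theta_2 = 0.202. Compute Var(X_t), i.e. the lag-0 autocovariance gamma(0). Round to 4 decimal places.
\gamma(0) = 6.3801

For an MA(q) process X_t = eps_t + sum_i theta_i eps_{t-i} with
Var(eps_t) = sigma^2, the variance is
  gamma(0) = sigma^2 * (1 + sum_i theta_i^2).
  sum_i theta_i^2 = (-0.485)^2 + (0.202)^2 = 0.235225 + 0.040804 = 0.276029.
  gamma(0) = 5 * (1 + 0.276029) = 5 * 1.276029 = 6.380145, which rounds to 6.3801.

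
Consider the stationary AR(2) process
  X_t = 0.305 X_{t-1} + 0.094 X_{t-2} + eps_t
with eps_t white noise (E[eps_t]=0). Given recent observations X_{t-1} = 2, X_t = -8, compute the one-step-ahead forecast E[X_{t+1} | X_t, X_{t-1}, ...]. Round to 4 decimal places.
E[X_{t+1} \mid \mathcal F_t] = -2.2520

For an AR(p) model X_t = c + sum_i phi_i X_{t-i} + eps_t, the
one-step-ahead conditional mean is
  E[X_{t+1} | X_t, ...] = c + sum_i phi_i X_{t+1-i}.
Substitute known values:
  E[X_{t+1} | ...] = (0.305) * (-8) + (0.094) * (2)
                   = -2.2520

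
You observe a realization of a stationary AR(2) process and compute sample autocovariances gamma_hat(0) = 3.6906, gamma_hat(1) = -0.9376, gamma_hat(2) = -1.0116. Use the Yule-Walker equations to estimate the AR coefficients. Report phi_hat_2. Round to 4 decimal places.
\hat\phi_{2} = -0.3620

The Yule-Walker equations for an AR(p) process read, in matrix form,
  Gamma_p phi = r_p,   with   (Gamma_p)_{ij} = gamma(|i - j|),
                       (r_p)_i = gamma(i),   i,j = 1..p.
Substitute the sample gammas (Toeplitz matrix and right-hand side of size 2):
  Gamma_p = [[3.6906, -0.9376], [-0.9376, 3.6906]]
  r_p     = [-0.9376, -1.0116]
Written out:
  3.6906 phi_1 - 0.9376 phi_2 = -0.9376
  -0.9376 phi_1 + 3.6906 phi_2 = -1.0116
Solve by Cramer's rule:
  det = gamma(0)^2 - gamma(1)^2 = (3.6906)^2 - (-0.9376)^2 = 13.62052836 - 0.87909376 = 12.7414346
  phi_hat_1 = [gamma(1) gamma(0) - gamma(1) gamma(2)] / det = [(-0.9376)(3.6906) - (-0.9376)(-1.0116)] / 12.7414346 = -4.40878272 / 12.7414346 = -0.346
  phi_hat_2 = [gamma(0) gamma(2) - gamma(1)^2] / det = [(3.6906)(-1.0116) - (-0.9376)^2] / 12.7414346 = -4.61250472 / 12.7414346 = -0.362
So phi_hat = [-0.3460, -0.3620].
Therefore phi_hat_2 = -0.3620.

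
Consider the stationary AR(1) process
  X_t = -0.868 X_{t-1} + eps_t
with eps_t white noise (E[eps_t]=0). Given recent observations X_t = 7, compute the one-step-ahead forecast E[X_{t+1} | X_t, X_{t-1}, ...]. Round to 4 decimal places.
E[X_{t+1} \mid \mathcal F_t] = -6.0760

For an AR(p) model X_t = c + sum_i phi_i X_{t-i} + eps_t, the
one-step-ahead conditional mean is
  E[X_{t+1} | X_t, ...] = c + sum_i phi_i X_{t+1-i}.
Substitute known values:
  E[X_{t+1} | ...] = (-0.868) * (7)
                   = -6.0760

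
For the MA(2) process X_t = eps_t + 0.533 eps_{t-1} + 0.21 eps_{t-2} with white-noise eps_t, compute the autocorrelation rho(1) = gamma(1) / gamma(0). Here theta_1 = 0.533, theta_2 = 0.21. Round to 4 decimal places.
\rho(1) = 0.4856

For an MA(q) process with theta_0 = 1, the autocovariance is
  gamma(k) = sigma^2 * sum_{i=0..q-k} theta_i * theta_{i+k},
and rho(k) = gamma(k) / gamma(0). Sigma^2 cancels.
  numerator   = (1)*(0.533) + (0.533)*(0.21) = 0.64493.
  denominator = (1)^2 + (0.533)^2 + (0.21)^2 = 1.328189.
  rho(1) = 0.64493 / 1.328189 = 0.4856.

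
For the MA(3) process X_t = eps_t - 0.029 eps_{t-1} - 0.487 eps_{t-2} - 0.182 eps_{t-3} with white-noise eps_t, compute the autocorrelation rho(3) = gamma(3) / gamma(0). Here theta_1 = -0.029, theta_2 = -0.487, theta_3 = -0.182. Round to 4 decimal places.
\rho(3) = -0.1432

For an MA(q) process with theta_0 = 1, the autocovariance is
  gamma(k) = sigma^2 * sum_{i=0..q-k} theta_i * theta_{i+k},
and rho(k) = gamma(k) / gamma(0). Sigma^2 cancels.
  numerator   = (1)*(-0.182) = -0.182.
  denominator = (1)^2 + (-0.029)^2 + (-0.487)^2 + (-0.182)^2 = 1.271134.
  rho(3) = -0.182 / 1.271134 = -0.1432.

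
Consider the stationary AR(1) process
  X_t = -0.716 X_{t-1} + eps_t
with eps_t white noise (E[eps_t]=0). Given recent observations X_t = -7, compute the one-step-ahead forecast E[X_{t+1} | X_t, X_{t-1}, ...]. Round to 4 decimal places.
E[X_{t+1} \mid \mathcal F_t] = 5.0120

For an AR(p) model X_t = c + sum_i phi_i X_{t-i} + eps_t, the
one-step-ahead conditional mean is
  E[X_{t+1} | X_t, ...] = c + sum_i phi_i X_{t+1-i}.
Substitute known values:
  E[X_{t+1} | ...] = (-0.716) * (-7)
                   = 5.0120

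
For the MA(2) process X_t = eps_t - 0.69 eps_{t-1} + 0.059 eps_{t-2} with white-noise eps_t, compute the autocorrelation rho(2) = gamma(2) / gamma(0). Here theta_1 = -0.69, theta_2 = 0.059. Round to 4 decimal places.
\rho(2) = 0.0399

For an MA(q) process with theta_0 = 1, the autocovariance is
  gamma(k) = sigma^2 * sum_{i=0..q-k} theta_i * theta_{i+k},
and rho(k) = gamma(k) / gamma(0). Sigma^2 cancels.
  numerator   = (1)*(0.059) = 0.059.
  denominator = (1)^2 + (-0.69)^2 + (0.059)^2 = 1.479581.
  rho(2) = 0.059 / 1.479581 = 0.0399.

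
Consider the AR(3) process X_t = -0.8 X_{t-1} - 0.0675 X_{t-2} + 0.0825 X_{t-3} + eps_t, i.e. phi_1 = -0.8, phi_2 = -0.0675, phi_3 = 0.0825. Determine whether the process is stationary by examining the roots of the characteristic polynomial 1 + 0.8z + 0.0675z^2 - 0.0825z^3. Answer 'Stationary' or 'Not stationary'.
\text{Stationary}

The AR(p) characteristic polynomial is P(z) = 1 + 0.8z + 0.0675z^2 - 0.0825z^3.
Stationarity requires all roots to lie outside the unit circle, i.e. |z| > 1 for every root.
Degree 3: look for a simple real root z0 first, then factor out (1 - z/z0) and solve the remaining quadratic.
Testing z0 = 4: P(4) = 1 + (0.8)(4) + (0.0675)(4)^2 + (-0.0825)(4)^3
  = 1 + (3.2) + (1.08) + (-5.28) = 0.  So z_0 = 4 is a root, |z_0| = 4.
Divide out the factor (1 - 0.25 z) = (1 - z/z0) (since 1/z0 = 0.25):
  P(z) = (1 - 0.25 z)(1 + (1.05) z + (0.33) z^2)
  [check: z-coef 1.05 - (0.25) = 0.8; z^2-coef 0.33 - (0.25)(1.05) = 0.0675; z^3-coef -(0.25)(0.33) = -0.0825.]
Remaining roots from the quadratic factor 1 + (1.05) z + (0.33) z^2:
  Set 1 + (1.05) z + (0.33) z^2 = 0, i.e. a z^2 + b z + c = 0 with a = 0.33, b = 1.05, c = 1.
  Discriminant D = b^2 - 4ac = (1.05)^2 - 4*(0.33)*1 = 1.1025 - (1.32) = -0.2175.
  D < 0, so the roots are the complex-conjugate pair z = (-b +/- i sqrt(-D)) / (2a) = -1.5909 +/- 0.7066i.
  For a conjugate pair |z|^2 = z * conj(z) = (product of roots) = c/a = 1/(0.33) = 3.030303, so |z| = sqrt(3.030303) = 1.7408 for both roots.
Moduli of all roots: 4.0000, 1.7408, 1.7408.
All moduli strictly greater than 1? Yes.
Verdict: Stationary.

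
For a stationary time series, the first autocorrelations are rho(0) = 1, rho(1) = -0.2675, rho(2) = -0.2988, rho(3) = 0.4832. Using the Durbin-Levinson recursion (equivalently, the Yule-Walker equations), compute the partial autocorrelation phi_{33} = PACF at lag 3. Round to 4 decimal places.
\phi_{33} = 0.3390

The PACF at lag k is phi_{kk}, the last component of the solution
to the Yule-Walker system G_k phi = r_k where
  (G_k)_{ij} = rho(|i - j|), (r_k)_i = rho(i), i,j = 1..k.
Equivalently, Durbin-Levinson gives phi_{kk} iteratively:
  phi_{11} = rho(1)
  phi_{kk} = [rho(k) - sum_{j=1..k-1} phi_{k-1,j} rho(k-j)]
            / [1 - sum_{j=1..k-1} phi_{k-1,j} rho(j)],
  phi_{k,j} = phi_{k-1,j} - phi_{kk} phi_{k-1,k-j},  j = 1..k-1.
Step k = 1:
  phi_11 = rho(1) = -0.2675.
Step k = 2:
  phi_22 = [rho(2) - phi_11 rho(1)] / [1 - phi_11 rho(1)] = [-0.2988 - (-0.2675)(-0.2675)] / [1 - (-0.2675)(-0.2675)]
         = -0.37035625 / 0.92844375 = -0.3989.
  Update: phi_21 = phi_11 - phi_22 phi_11 = -0.2675 - (-0.3989)(-0.2675) = -0.374206.
Step k = 3:
  phi_33 = [rho(3) - phi_21 rho(2) - phi_22 rho(1)] / [1 - phi_21 rho(1) - phi_22 rho(2)]
    numerator   = 0.4832 - (-0.374206)(-0.2988) - (-0.3989)(-0.2675) = 0.26468156
    denominator = 1 - (-0.374206)(-0.2675) - (-0.3989)(-0.2988) = 0.78070863
  phi_33 = 0.26468156 / 0.78070863 = 0.339.
Therefore phi_{33} = 0.3390.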